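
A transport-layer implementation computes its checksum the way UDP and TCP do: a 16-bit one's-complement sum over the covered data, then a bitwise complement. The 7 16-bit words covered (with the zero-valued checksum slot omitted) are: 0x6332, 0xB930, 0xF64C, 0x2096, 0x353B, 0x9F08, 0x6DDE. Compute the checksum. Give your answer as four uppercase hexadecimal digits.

8A97

One's-complement addition (fold any carry out of bit 15 back into bit 0):
  0x6332 + 0xB930 = 0x11C62 → wrap carry → 0x1C63
  0x1C63 + 0xF64C = 0x112AF → wrap carry → 0x12B0
  0x12B0 + 0x2096 = 0x03346
  0x3346 + 0x353B = 0x06881
  0x6881 + 0x9F08 = 0x10789 → wrap carry → 0x078A
  0x078A + 0x6DDE = 0x07568
One's-complement sum = 0x7568.
Checksum = ~0x7568 & 0xFFFF = 0x8A97.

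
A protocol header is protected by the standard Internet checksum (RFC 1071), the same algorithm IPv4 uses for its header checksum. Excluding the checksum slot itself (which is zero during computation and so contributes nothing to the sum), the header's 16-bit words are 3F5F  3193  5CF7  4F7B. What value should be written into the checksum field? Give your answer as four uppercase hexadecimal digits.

One's-complement addition (fold any carry out of bit 15 back into bit 0):
  0x3F5F + 0x3193 = 0x070F2
  0x70F2 + 0x5CF7 = 0x0CDE9
  0xCDE9 + 0x4F7B = 0x11D64 → wrap carry → 0x1D65
One's-complement sum = 0x1D65.
Checksum = ~0x1D65 & 0xFFFF = 0xE29A.

E29A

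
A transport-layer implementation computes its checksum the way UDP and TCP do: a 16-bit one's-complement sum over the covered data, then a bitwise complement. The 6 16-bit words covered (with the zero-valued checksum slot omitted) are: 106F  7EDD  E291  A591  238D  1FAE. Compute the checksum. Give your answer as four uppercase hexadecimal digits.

One's-complement addition (fold any carry out of bit 15 back into bit 0):
  0x106F + 0x7EDD = 0x08F4C
  0x8F4C + 0xE291 = 0x171DD → wrap carry → 0x71DE
  0x71DE + 0xA591 = 0x1176F → wrap carry → 0x1770
  0x1770 + 0x238D = 0x03AFD
  0x3AFD + 0x1FAE = 0x05AAB
One's-complement sum = 0x5AAB.
Checksum = ~0x5AAB & 0xFFFF = 0xA554.

A554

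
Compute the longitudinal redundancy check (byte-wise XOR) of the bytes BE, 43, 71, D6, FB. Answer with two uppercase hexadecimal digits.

XOR the bytes together:
  start with 0xBE
  0xBE ⊕ 0x43 = 0xFD
  0xFD ⊕ 0x71 = 0x8C
  0x8C ⊕ 0xD6 = 0x5A
  0x5A ⊕ 0xFB = 0xA1

A1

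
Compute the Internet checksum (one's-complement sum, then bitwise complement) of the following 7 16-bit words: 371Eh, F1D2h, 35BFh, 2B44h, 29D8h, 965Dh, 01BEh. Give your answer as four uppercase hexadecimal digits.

One's-complement addition (fold any carry out of bit 15 back into bit 0):
  0x371E + 0xF1D2 = 0x128F0 → wrap carry → 0x28F1
  0x28F1 + 0x35BF = 0x05EB0
  0x5EB0 + 0x2B44 = 0x089F4
  0x89F4 + 0x29D8 = 0x0B3CC
  0xB3CC + 0x965D = 0x14A29 → wrap carry → 0x4A2A
  0x4A2A + 0x01BE = 0x04BE8
One's-complement sum = 0x4BE8.
Checksum = ~0x4BE8 & 0xFFFF = 0xB417.

B417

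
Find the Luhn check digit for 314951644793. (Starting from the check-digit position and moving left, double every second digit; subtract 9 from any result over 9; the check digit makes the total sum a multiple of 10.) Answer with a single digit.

7

Partial digits right→left: 3 9 7 4 4 6 1 5 9 4 1 3
Double every second digit counting from the check-digit position (so the 1st, 3rd, 5th, ... of the partial from the right).
  doubled (with −9 where >9): 6 5 8 2 9 2 → sum 32
  kept as-is: 9 4 6 5 4 3 → sum 31
Total = 32 + 31 = 63.
Check digit = (10 − (63 mod 10)) mod 10 = 7.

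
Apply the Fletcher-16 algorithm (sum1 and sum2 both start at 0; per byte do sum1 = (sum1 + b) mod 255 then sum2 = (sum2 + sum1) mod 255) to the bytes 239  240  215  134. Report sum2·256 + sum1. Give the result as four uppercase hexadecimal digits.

Running sums (mod 255):
  after byte 0 (239): sum1=239, sum2=239
  after byte 1 (240): sum1=224, sum2=208
  after byte 2 (215): sum1=184, sum2=137
  after byte 3 (134): sum1=63, sum2=200
Checksum = sum2·256 + sum1 = 200·256 + 63 = 51263 = 0xC83F.

C83F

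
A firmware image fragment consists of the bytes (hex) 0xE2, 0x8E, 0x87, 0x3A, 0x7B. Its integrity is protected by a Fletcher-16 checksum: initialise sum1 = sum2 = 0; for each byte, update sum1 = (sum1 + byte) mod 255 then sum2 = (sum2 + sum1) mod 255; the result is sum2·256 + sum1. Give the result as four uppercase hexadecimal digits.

Running sums (mod 255):
  after byte 0 (0xE2): sum1=226, sum2=226
  after byte 1 (0x8E): sum1=113, sum2=84
  after byte 2 (0x87): sum1=248, sum2=77
  after byte 3 (0x3A): sum1=51, sum2=128
  after byte 4 (0x7B): sum1=174, sum2=47
Checksum = sum2·256 + sum1 = 47·256 + 174 = 12206 = 0x2FAE.

2FAE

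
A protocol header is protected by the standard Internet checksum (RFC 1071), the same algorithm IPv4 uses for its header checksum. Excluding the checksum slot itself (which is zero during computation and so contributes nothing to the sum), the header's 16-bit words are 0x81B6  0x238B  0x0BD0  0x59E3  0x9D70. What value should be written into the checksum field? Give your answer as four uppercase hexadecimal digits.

One's-complement addition (fold any carry out of bit 15 back into bit 0):
  0x81B6 + 0x238B = 0x0A541
  0xA541 + 0x0BD0 = 0x0B111
  0xB111 + 0x59E3 = 0x10AF4 → wrap carry → 0x0AF5
  0x0AF5 + 0x9D70 = 0x0A865
One's-complement sum = 0xA865.
Checksum = ~0xA865 & 0xFFFF = 0x579A.

579A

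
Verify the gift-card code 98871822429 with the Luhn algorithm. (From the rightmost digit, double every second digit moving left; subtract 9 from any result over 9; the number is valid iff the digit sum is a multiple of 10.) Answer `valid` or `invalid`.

valid

From the right, keep odd positions and double even positions (subtract 9 from any doubled value over 9):
  doubled (positions 2,4,...): 4 4 7 5 7 → sum 27
  kept (positions 1,3,...): 9 4 2 1 8 9 → sum 33
Total = 60.
60 mod 10 = 0, so the number is valid.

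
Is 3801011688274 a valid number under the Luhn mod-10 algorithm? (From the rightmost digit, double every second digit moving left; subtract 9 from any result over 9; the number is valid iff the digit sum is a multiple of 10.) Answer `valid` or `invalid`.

From the right, keep odd positions and double even positions (subtract 9 from any doubled value over 9):
  doubled (positions 2,4,...): 5 7 3 2 2 7 → sum 26
  kept (positions 1,3,...): 4 2 8 1 0 0 3 → sum 18
Total = 44.
44 mod 10 = 4, so the number is invalid.

invalid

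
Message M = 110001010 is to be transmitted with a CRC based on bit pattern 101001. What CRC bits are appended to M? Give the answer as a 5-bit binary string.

00011

Append 5 zeros: 11000101000000. Divide by 101001 (XOR where the leading bit is 1):
  pos 0: 110001 XOR 101001 = 011000
  pos 1: 110000 XOR 101001 = 011001
  pos 2: 110011 XOR 101001 = 011010
  pos 3: 110100 XOR 101001 = 011101
  pos 4: 111010 XOR 101001 = 010011
  pos 5: 100110 XOR 101001 = 001111
  pos 7: 111100 XOR 101001 = 010101
  pos 8: 101010 XOR 101001 = 000011
Remainder (last 5 bits) = 00011. This is the CRC / FCS.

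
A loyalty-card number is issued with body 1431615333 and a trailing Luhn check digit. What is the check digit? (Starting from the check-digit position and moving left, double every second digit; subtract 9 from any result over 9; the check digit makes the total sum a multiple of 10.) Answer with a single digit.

Partial digits right→left: 3 3 3 5 1 6 1 3 4 1
Double every second digit counting from the check-digit position (so the 1st, 3rd, 5th, ... of the partial from the right).
  doubled (with −9 where >9): 6 6 2 2 8 → sum 24
  kept as-is: 3 5 6 3 1 → sum 18
Total = 24 + 18 = 42.
Check digit = (10 − (42 mod 10)) mod 10 = 8.

8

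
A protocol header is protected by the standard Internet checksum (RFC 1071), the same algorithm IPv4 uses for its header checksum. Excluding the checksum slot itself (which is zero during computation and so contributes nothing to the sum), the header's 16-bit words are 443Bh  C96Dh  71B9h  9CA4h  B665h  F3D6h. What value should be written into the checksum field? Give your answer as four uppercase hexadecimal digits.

39BC

One's-complement addition (fold any carry out of bit 15 back into bit 0):
  0x443B + 0xC96D = 0x10DA8 → wrap carry → 0x0DA9
  0x0DA9 + 0x71B9 = 0x07F62
  0x7F62 + 0x9CA4 = 0x11C06 → wrap carry → 0x1C07
  0x1C07 + 0xB665 = 0x0D26C
  0xD26C + 0xF3D6 = 0x1C642 → wrap carry → 0xC643
One's-complement sum = 0xC643.
Checksum = ~0xC643 & 0xFFFF = 0x39BC.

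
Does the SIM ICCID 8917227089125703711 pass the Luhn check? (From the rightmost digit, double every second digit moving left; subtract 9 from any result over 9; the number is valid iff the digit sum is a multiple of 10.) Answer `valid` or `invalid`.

From the right, keep odd positions and double even positions (subtract 9 from any doubled value over 9):
  doubled (positions 2,4,...): 2 6 5 4 9 0 4 5 9 → sum 44
  kept (positions 1,3,...): 1 7 0 5 1 8 7 2 1 8 → sum 40
Total = 84.
84 mod 10 = 4, so the number is invalid.

invalid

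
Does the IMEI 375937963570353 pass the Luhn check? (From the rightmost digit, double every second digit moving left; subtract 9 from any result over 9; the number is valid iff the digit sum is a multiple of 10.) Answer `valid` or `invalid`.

valid

From the right, keep odd positions and double even positions (subtract 9 from any doubled value over 9):
  doubled (positions 2,4,...): 1 0 1 3 5 9 5 → sum 24
  kept (positions 1,3,...): 3 3 7 3 9 3 5 3 → sum 36
Total = 60.
60 mod 10 = 0, so the number is valid.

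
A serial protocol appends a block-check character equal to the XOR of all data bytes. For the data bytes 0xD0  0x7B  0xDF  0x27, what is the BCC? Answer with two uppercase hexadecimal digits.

53

XOR the bytes together:
  start with 0xD0
  0xD0 ⊕ 0x7B = 0xAB
  0xAB ⊕ 0xDF = 0x74
  0x74 ⊕ 0x27 = 0x53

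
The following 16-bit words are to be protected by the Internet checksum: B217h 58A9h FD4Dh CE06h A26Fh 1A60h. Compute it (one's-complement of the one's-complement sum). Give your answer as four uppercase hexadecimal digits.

6D1A

One's-complement addition (fold any carry out of bit 15 back into bit 0):
  0xB217 + 0x58A9 = 0x10AC0 → wrap carry → 0x0AC1
  0x0AC1 + 0xFD4D = 0x1080E → wrap carry → 0x080F
  0x080F + 0xCE06 = 0x0D615
  0xD615 + 0xA26F = 0x17884 → wrap carry → 0x7885
  0x7885 + 0x1A60 = 0x092E5
One's-complement sum = 0x92E5.
Checksum = ~0x92E5 & 0xFFFF = 0x6D1A.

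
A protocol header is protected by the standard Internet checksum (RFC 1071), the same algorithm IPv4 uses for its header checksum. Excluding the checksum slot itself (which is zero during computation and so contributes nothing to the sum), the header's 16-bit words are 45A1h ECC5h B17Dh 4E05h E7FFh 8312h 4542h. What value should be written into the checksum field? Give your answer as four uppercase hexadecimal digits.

1DC1

One's-complement addition (fold any carry out of bit 15 back into bit 0):
  0x45A1 + 0xECC5 = 0x13266 → wrap carry → 0x3267
  0x3267 + 0xB17D = 0x0E3E4
  0xE3E4 + 0x4E05 = 0x131E9 → wrap carry → 0x31EA
  0x31EA + 0xE7FF = 0x119E9 → wrap carry → 0x19EA
  0x19EA + 0x8312 = 0x09CFC
  0x9CFC + 0x4542 = 0x0E23E
One's-complement sum = 0xE23E.
Checksum = ~0xE23E & 0xFFFF = 0x1DC1.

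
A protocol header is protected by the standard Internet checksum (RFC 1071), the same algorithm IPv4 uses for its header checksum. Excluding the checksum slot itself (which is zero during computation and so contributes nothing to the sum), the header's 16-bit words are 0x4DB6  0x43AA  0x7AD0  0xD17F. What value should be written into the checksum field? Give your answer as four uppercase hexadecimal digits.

One's-complement addition (fold any carry out of bit 15 back into bit 0):
  0x4DB6 + 0x43AA = 0x09160
  0x9160 + 0x7AD0 = 0x10C30 → wrap carry → 0x0C31
  0x0C31 + 0xD17F = 0x0DDB0
One's-complement sum = 0xDDB0.
Checksum = ~0xDDB0 & 0xFFFF = 0x224F.

224F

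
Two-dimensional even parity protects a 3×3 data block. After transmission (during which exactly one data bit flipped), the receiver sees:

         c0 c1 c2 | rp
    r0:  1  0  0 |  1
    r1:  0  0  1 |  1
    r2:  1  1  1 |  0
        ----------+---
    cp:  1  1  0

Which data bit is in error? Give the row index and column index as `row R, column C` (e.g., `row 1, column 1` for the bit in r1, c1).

Recompute each row's even parity and compare to rp:
  r0: data parity 1, sent rp 1 → ok
  r1: data parity 1, sent rp 1 → ok
  r2: data parity 1, sent rp 0 → mismatch
Recompute each column's even parity and compare to cp:
  c0: data parity 0, sent cp 1 → mismatch
  c1: data parity 1, sent cp 1 → ok
  c2: data parity 0, sent cp 0 → ok
Exactly one row (r2) and one column (c0) fail → the flipped bit is at their intersection.

row 2, column 0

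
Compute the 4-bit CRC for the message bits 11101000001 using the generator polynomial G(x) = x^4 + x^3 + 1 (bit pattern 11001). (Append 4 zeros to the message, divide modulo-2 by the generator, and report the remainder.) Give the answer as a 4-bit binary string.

Append 4 zeros: 111010000010000. Divide by 11001 (XOR where the leading bit is 1):
  pos 0: 11101 XOR 11001 = 00100
  pos 2: 10000 XOR 11001 = 01001
  pos 3: 10010 XOR 11001 = 01011
  pos 4: 10110 XOR 11001 = 01111
  pos 5: 11110 XOR 11001 = 00111
  pos 7: 11110 XOR 11001 = 00111
  pos 9: 11100 XOR 11001 = 00101
Remainder (last 4 bits) = 1010. This is the CRC / FCS.

1010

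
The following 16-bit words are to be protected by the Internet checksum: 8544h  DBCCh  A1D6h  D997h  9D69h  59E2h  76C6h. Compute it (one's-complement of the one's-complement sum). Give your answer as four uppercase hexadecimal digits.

B56D

One's-complement addition (fold any carry out of bit 15 back into bit 0):
  0x8544 + 0xDBCC = 0x16110 → wrap carry → 0x6111
  0x6111 + 0xA1D6 = 0x102E7 → wrap carry → 0x02E8
  0x02E8 + 0xD997 = 0x0DC7F
  0xDC7F + 0x9D69 = 0x179E8 → wrap carry → 0x79E9
  0x79E9 + 0x59E2 = 0x0D3CB
  0xD3CB + 0x76C6 = 0x14A91 → wrap carry → 0x4A92
One's-complement sum = 0x4A92.
Checksum = ~0x4A92 & 0xFFFF = 0xB56D.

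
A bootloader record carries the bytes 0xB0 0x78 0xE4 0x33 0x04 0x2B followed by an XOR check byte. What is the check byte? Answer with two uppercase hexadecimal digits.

30

XOR the bytes together:
  start with 0xB0
  0xB0 ⊕ 0x78 = 0xC8
  0xC8 ⊕ 0xE4 = 0x2C
  0x2C ⊕ 0x33 = 0x1F
  0x1F ⊕ 0x04 = 0x1B
  0x1B ⊕ 0x2B = 0x30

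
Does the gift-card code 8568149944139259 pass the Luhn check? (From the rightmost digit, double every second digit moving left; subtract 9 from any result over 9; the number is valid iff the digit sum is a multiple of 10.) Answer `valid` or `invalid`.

From the right, keep odd positions and double even positions (subtract 9 from any doubled value over 9):
  doubled (positions 2,4,...): 1 9 2 8 9 2 3 7 → sum 41
  kept (positions 1,3,...): 9 2 3 4 9 4 8 5 → sum 44
Total = 85.
85 mod 10 = 5, so the number is invalid.

invalid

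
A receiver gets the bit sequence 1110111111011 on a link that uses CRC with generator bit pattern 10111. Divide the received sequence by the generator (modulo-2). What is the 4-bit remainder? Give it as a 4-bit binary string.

1011

Modulo-2 division of 1110111111011 by 10111:
  pos 0: 11101 XOR 10111 = 01010
  pos 1: 10101 XOR 10111 = 00010
  pos 4: 10111 XOR 10111 = 00000
Remainder = 1011 (nonzero — an error is detected).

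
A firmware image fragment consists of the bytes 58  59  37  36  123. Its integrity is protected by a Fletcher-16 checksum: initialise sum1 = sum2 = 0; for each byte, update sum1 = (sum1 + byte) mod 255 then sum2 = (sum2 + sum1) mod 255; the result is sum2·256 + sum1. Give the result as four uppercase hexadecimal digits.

433A

Running sums (mod 255):
  after byte 0 (58): sum1=58, sum2=58
  after byte 1 (59): sum1=117, sum2=175
  after byte 2 (37): sum1=154, sum2=74
  after byte 3 (36): sum1=190, sum2=9
  after byte 4 (123): sum1=58, sum2=67
Checksum = sum2·256 + sum1 = 67·256 + 58 = 17210 = 0x433A.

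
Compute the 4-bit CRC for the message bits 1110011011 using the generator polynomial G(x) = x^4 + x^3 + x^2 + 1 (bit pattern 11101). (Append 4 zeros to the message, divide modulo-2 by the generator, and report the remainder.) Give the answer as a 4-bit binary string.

Append 4 zeros: 11100110110000. Divide by 11101 (XOR where the leading bit is 1):
  pos 0: 11100 XOR 11101 = 00001
  pos 4: 11101 XOR 11101 = 00000
  pos 9: 10000 XOR 11101 = 01101
Remainder (last 4 bits) = 1101. This is the CRC / FCS.

1101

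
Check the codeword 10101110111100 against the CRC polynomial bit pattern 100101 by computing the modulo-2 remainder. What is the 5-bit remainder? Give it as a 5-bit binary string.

00001

Modulo-2 division of 10101110111100 by 100101:
  pos 0: 101011 XOR 100101 = 001110
  pos 2: 111010 XOR 100101 = 011111
  pos 3: 111111 XOR 100101 = 011010
  pos 4: 110101 XOR 100101 = 010000
  pos 5: 100001 XOR 100101 = 000100
  pos 8: 100100 XOR 100101 = 000001
Remainder = 00001 (nonzero — an error is detected).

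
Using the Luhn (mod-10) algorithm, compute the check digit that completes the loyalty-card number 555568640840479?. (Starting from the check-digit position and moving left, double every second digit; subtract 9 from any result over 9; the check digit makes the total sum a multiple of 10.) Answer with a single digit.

Partial digits right→left: 9 7 4 0 4 8 0 4 6 8 6 5 5 5 5
Double every second digit counting from the check-digit position (so the 1st, 3rd, 5th, ... of the partial from the right).
  doubled (with −9 where >9): 9 8 8 0 3 3 1 1 → sum 33
  kept as-is: 7 0 8 4 8 5 5 → sum 37
Total = 33 + 37 = 70.
Check digit = (10 − (70 mod 10)) mod 10 = 0.

0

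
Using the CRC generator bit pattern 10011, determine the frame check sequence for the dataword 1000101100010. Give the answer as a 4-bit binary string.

0110

Append 4 zeros: 10001011000100000. Divide by 10011 (XOR where the leading bit is 1):
  pos 0: 10001 XOR 10011 = 00010
  pos 3: 10011 XOR 10011 = 00000
  pos 11: 10000 XOR 10011 = 00011
Remainder (last 4 bits) = 0110. This is the CRC / FCS.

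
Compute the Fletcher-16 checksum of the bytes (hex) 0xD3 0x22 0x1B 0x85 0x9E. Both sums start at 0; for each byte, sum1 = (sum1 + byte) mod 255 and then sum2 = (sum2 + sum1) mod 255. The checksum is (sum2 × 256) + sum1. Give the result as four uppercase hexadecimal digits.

Running sums (mod 255):
  after byte 0 (0xD3): sum1=211, sum2=211
  after byte 1 (0x22): sum1=245, sum2=201
  after byte 2 (0x1B): sum1=17, sum2=218
  after byte 3 (0x85): sum1=150, sum2=113
  after byte 4 (0x9E): sum1=53, sum2=166
Checksum = sum2·256 + sum1 = 166·256 + 53 = 42549 = 0xA635.

A635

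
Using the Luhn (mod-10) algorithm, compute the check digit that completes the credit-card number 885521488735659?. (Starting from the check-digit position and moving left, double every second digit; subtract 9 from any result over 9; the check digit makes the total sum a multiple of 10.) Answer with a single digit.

6

Partial digits right→left: 9 5 6 5 3 7 8 8 4 1 2 5 5 8 8
Double every second digit counting from the check-digit position (so the 1st, 3rd, 5th, ... of the partial from the right).
  doubled (with −9 where >9): 9 3 6 7 8 4 1 7 → sum 45
  kept as-is: 5 5 7 8 1 5 8 → sum 39
Total = 45 + 39 = 84.
Check digit = (10 − (84 mod 10)) mod 10 = 6.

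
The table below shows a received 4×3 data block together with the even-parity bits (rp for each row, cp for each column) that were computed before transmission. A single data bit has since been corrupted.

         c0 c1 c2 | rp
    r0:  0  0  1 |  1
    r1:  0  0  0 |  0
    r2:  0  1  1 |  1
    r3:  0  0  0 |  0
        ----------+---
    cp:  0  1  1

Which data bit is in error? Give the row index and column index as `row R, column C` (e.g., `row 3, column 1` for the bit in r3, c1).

row 2, column 2

Recompute each row's even parity and compare to rp:
  r0: data parity 1, sent rp 1 → ok
  r1: data parity 0, sent rp 0 → ok
  r2: data parity 0, sent rp 1 → mismatch
  r3: data parity 0, sent rp 0 → ok
Recompute each column's even parity and compare to cp:
  c0: data parity 0, sent cp 0 → ok
  c1: data parity 1, sent cp 1 → ok
  c2: data parity 0, sent cp 1 → mismatch
Exactly one row (r2) and one column (c2) fail → the flipped bit is at their intersection.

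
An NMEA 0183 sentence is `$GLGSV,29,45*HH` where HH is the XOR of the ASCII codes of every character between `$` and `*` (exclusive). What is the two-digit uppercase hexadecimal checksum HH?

XOR the ASCII codes of the payload characters:
  'G' = 0x47 → acc = 0x47
  'L' = 0x4C → acc = 0x0B
  'G' = 0x47 → acc = 0x4C
  'S' = 0x53 → acc = 0x1F
  'V' = 0x56 → acc = 0x49
  ',' = 0x2C → acc = 0x65
  '2' = 0x32 → acc = 0x57
  '9' = 0x39 → acc = 0x6E
  ',' = 0x2C → acc = 0x42
  '4' = 0x34 → acc = 0x76
  '5' = 0x35 → acc = 0x43
Checksum = 0x43.

43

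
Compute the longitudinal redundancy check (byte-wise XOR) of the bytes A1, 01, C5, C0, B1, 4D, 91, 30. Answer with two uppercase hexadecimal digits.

XOR the bytes together:
  start with 0xA1
  0xA1 ⊕ 0x01 = 0xA0
  0xA0 ⊕ 0xC5 = 0x65
  0x65 ⊕ 0xC0 = 0xA5
  0xA5 ⊕ 0xB1 = 0x14
  0x14 ⊕ 0x4D = 0x59
  0x59 ⊕ 0x91 = 0xC8
  0xC8 ⊕ 0x30 = 0xF8

F8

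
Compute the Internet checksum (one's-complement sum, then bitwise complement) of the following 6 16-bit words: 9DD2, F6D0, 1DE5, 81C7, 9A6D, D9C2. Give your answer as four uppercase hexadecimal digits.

577F

One's-complement addition (fold any carry out of bit 15 back into bit 0):
  0x9DD2 + 0xF6D0 = 0x194A2 → wrap carry → 0x94A3
  0x94A3 + 0x1DE5 = 0x0B288
  0xB288 + 0x81C7 = 0x1344F → wrap carry → 0x3450
  0x3450 + 0x9A6D = 0x0CEBD
  0xCEBD + 0xD9C2 = 0x1A87F → wrap carry → 0xA880
One's-complement sum = 0xA880.
Checksum = ~0xA880 & 0xFFFF = 0x577F.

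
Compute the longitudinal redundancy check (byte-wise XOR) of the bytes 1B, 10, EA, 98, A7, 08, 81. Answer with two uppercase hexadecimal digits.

57

XOR the bytes together:
  start with 0x1B
  0x1B ⊕ 0x10 = 0x0B
  0x0B ⊕ 0xEA = 0xE1
  0xE1 ⊕ 0x98 = 0x79
  0x79 ⊕ 0xA7 = 0xDE
  0xDE ⊕ 0x08 = 0xD6
  0xD6 ⊕ 0x81 = 0x57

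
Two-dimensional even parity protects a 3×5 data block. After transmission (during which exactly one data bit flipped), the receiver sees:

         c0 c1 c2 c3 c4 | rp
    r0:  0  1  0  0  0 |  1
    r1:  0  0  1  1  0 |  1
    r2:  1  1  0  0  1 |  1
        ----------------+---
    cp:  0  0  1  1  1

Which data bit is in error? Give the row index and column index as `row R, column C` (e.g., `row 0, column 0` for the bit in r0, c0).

row 1, column 0

Recompute each row's even parity and compare to rp:
  r0: data parity 1, sent rp 1 → ok
  r1: data parity 0, sent rp 1 → mismatch
  r2: data parity 1, sent rp 1 → ok
Recompute each column's even parity and compare to cp:
  c0: data parity 1, sent cp 0 → mismatch
  c1: data parity 0, sent cp 0 → ok
  c2: data parity 1, sent cp 1 → ok
  c3: data parity 1, sent cp 1 → ok
  c4: data parity 1, sent cp 1 → ok
Exactly one row (r1) and one column (c0) fail → the flipped bit is at their intersection.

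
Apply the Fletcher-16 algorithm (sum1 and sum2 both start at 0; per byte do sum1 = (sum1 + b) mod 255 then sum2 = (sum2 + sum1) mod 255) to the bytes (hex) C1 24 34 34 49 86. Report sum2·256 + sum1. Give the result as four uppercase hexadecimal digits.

Running sums (mod 255):
  after byte 0 (C1): sum1=193, sum2=193
  after byte 1 (24): sum1=229, sum2=167
  after byte 2 (34): sum1=26, sum2=193
  after byte 3 (34): sum1=78, sum2=16
  after byte 4 (49): sum1=151, sum2=167
  after byte 5 (86): sum1=30, sum2=197
Checksum = sum2·256 + sum1 = 197·256 + 30 = 50462 = 0xC51E.

C51E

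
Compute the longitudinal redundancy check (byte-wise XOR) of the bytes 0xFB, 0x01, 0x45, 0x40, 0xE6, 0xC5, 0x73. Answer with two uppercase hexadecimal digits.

AF

XOR the bytes together:
  start with 0xFB
  0xFB ⊕ 0x01 = 0xFA
  0xFA ⊕ 0x45 = 0xBF
  0xBF ⊕ 0x40 = 0xFF
  0xFF ⊕ 0xE6 = 0x19
  0x19 ⊕ 0xC5 = 0xDC
  0xDC ⊕ 0x73 = 0xAF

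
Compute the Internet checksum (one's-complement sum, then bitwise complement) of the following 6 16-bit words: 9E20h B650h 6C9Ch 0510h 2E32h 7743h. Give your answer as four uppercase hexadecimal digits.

One's-complement addition (fold any carry out of bit 15 back into bit 0):
  0x9E20 + 0xB650 = 0x15470 → wrap carry → 0x5471
  0x5471 + 0x6C9C = 0x0C10D
  0xC10D + 0x0510 = 0x0C61D
  0xC61D + 0x2E32 = 0x0F44F
  0xF44F + 0x7743 = 0x16B92 → wrap carry → 0x6B93
One's-complement sum = 0x6B93.
Checksum = ~0x6B93 & 0xFFFF = 0x946C.

946C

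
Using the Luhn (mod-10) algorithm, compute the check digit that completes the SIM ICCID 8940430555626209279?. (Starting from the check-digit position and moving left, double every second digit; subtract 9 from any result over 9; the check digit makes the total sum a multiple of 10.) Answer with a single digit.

Partial digits right→left: 9 7 2 9 0 2 6 2 6 5 5 5 0 3 4 0 4 9 8
Double every second digit counting from the check-digit position (so the 1st, 3rd, 5th, ... of the partial from the right).
  doubled (with −9 where >9): 9 4 0 3 3 1 0 8 8 7 → sum 43
  kept as-is: 7 9 2 2 5 5 3 0 9 → sum 42
Total = 43 + 42 = 85.
Check digit = (10 − (85 mod 10)) mod 10 = 5.

5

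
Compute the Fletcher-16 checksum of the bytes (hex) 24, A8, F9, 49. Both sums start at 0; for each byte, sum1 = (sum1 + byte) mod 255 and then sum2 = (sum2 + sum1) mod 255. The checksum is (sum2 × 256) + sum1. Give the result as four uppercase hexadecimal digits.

Running sums (mod 255):
  after byte 0 (24): sum1=36, sum2=36
  after byte 1 (A8): sum1=204, sum2=240
  after byte 2 (F9): sum1=198, sum2=183
  after byte 3 (49): sum1=16, sum2=199
Checksum = sum2·256 + sum1 = 199·256 + 16 = 50960 = 0xC710.

C710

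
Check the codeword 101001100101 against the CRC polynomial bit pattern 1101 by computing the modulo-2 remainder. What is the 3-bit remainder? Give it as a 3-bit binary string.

Modulo-2 division of 101001100101 by 1101:
  pos 0: 1010 XOR 1101 = 0111
  pos 1: 1110 XOR 1101 = 0011
  pos 3: 1111 XOR 1101 = 0010
  pos 5: 1000 XOR 1101 = 0101
  pos 6: 1011 XOR 1101 = 0110
  pos 7: 1100 XOR 1101 = 0001
Remainder = 011 (nonzero — an error is detected).

011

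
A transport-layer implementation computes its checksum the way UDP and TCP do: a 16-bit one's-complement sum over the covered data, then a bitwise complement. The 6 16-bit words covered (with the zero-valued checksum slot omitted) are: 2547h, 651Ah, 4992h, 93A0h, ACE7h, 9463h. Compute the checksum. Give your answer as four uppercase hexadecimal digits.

5720

One's-complement addition (fold any carry out of bit 15 back into bit 0):
  0x2547 + 0x651A = 0x08A61
  0x8A61 + 0x4992 = 0x0D3F3
  0xD3F3 + 0x93A0 = 0x16793 → wrap carry → 0x6794
  0x6794 + 0xACE7 = 0x1147B → wrap carry → 0x147C
  0x147C + 0x9463 = 0x0A8DF
One's-complement sum = 0xA8DF.
Checksum = ~0xA8DF & 0xFFFF = 0x5720.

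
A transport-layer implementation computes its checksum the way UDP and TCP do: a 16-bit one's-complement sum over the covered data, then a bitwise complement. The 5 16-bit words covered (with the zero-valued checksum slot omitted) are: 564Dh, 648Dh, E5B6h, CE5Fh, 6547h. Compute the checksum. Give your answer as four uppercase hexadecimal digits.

2BC7

One's-complement addition (fold any carry out of bit 15 back into bit 0):
  0x564D + 0x648D = 0x0BADA
  0xBADA + 0xE5B6 = 0x1A090 → wrap carry → 0xA091
  0xA091 + 0xCE5F = 0x16EF0 → wrap carry → 0x6EF1
  0x6EF1 + 0x6547 = 0x0D438
One's-complement sum = 0xD438.
Checksum = ~0xD438 & 0xFFFF = 0x2BC7.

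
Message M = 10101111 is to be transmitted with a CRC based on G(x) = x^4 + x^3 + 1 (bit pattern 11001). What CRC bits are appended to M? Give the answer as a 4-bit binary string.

0010

Append 4 zeros: 101011110000. Divide by 11001 (XOR where the leading bit is 1):
  pos 0: 10101 XOR 11001 = 01100
  pos 1: 11001 XOR 11001 = 00000
  pos 6: 11000 XOR 11001 = 00001
Remainder (last 4 bits) = 0010. This is the CRC / FCS.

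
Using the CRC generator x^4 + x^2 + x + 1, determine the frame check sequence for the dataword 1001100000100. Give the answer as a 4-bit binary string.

1010

Append 4 zeros: 10011000001000000. Divide by 10111 (XOR where the leading bit is 1):
  pos 0: 10011 XOR 10111 = 00100
  pos 2: 10000 XOR 10111 = 00111
  pos 4: 11100 XOR 10111 = 01011
  pos 5: 10110 XOR 10111 = 00001
  pos 9: 11000 XOR 10111 = 01111
  pos 10: 11110 XOR 10111 = 01001
  pos 11: 10010 XOR 10111 = 00101
Remainder (last 4 bits) = 1010. This is the CRC / FCS.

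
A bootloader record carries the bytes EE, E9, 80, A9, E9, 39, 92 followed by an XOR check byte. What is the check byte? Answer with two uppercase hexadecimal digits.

XOR the bytes together:
  start with 0xEE
  0xEE ⊕ 0xE9 = 0x07
  0x07 ⊕ 0x80 = 0x87
  0x87 ⊕ 0xA9 = 0x2E
  0x2E ⊕ 0xE9 = 0xC7
  0xC7 ⊕ 0x39 = 0xFE
  0xFE ⊕ 0x92 = 0x6C

6C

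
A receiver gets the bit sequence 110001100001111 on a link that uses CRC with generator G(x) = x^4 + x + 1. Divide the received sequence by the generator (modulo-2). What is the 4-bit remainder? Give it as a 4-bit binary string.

Modulo-2 division of 110001100001111 by 10011:
  pos 0: 11000 XOR 10011 = 01011
  pos 1: 10111 XOR 10011 = 00100
  pos 3: 10010 XOR 10011 = 00001
  pos 7: 10001 XOR 10011 = 00010
  pos 10: 10111 XOR 10011 = 00100
Remainder = 0100 (nonzero — an error is detected).

0100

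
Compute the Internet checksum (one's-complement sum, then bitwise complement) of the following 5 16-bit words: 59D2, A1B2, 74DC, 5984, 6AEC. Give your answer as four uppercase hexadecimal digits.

CB2D

One's-complement addition (fold any carry out of bit 15 back into bit 0):
  0x59D2 + 0xA1B2 = 0x0FB84
  0xFB84 + 0x74DC = 0x17060 → wrap carry → 0x7061
  0x7061 + 0x5984 = 0x0C9E5
  0xC9E5 + 0x6AEC = 0x134D1 → wrap carry → 0x34D2
One's-complement sum = 0x34D2.
Checksum = ~0x34D2 & 0xFFFF = 0xCB2D.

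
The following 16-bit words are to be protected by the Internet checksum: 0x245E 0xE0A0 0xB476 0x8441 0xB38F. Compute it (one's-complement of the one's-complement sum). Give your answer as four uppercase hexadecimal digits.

One's-complement addition (fold any carry out of bit 15 back into bit 0):
  0x245E + 0xE0A0 = 0x104FE → wrap carry → 0x04FF
  0x04FF + 0xB476 = 0x0B975
  0xB975 + 0x8441 = 0x13DB6 → wrap carry → 0x3DB7
  0x3DB7 + 0xB38F = 0x0F146
One's-complement sum = 0xF146.
Checksum = ~0xF146 & 0xFFFF = 0x0EB9.

0EB9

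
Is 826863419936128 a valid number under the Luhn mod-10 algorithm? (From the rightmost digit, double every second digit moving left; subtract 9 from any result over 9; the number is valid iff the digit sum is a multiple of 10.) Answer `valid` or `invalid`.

valid

From the right, keep odd positions and double even positions (subtract 9 from any doubled value over 9):
  doubled (positions 2,4,...): 4 3 9 2 6 7 4 → sum 35
  kept (positions 1,3,...): 8 1 3 9 4 6 6 8 → sum 45
Total = 80.
80 mod 10 = 0, so the number is valid.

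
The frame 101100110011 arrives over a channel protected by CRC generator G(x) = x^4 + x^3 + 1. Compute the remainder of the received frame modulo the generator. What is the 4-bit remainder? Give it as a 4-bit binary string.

0111

Modulo-2 division of 101100110011 by 11001:
  pos 0: 10110 XOR 11001 = 01111
  pos 1: 11110 XOR 11001 = 00111
  pos 3: 11111 XOR 11001 = 00110
  pos 5: 11000 XOR 11001 = 00001
Remainder = 0111 (nonzero — an error is detected).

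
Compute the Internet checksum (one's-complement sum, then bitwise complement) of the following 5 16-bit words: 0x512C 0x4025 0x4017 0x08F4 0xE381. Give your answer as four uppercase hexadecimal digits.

One's-complement addition (fold any carry out of bit 15 back into bit 0):
  0x512C + 0x4025 = 0x09151
  0x9151 + 0x4017 = 0x0D168
  0xD168 + 0x08F4 = 0x0DA5C
  0xDA5C + 0xE381 = 0x1BDDD → wrap carry → 0xBDDE
One's-complement sum = 0xBDDE.
Checksum = ~0xBDDE & 0xFFFF = 0x4221.

4221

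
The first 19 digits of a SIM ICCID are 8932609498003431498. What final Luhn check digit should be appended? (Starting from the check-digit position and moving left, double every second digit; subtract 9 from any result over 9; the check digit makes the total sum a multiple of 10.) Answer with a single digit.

Partial digits right→left: 8 9 4 1 3 4 3 0 0 8 9 4 9 0 6 2 3 9 8
Double every second digit counting from the check-digit position (so the 1st, 3rd, 5th, ... of the partial from the right).
  doubled (with −9 where >9): 7 8 6 6 0 9 9 3 6 7 → sum 61
  kept as-is: 9 1 4 0 8 4 0 2 9 → sum 37
Total = 61 + 37 = 98.
Check digit = (10 − (98 mod 10)) mod 10 = 2.

2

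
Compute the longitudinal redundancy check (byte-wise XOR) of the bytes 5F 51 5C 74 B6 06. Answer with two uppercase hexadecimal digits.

XOR the bytes together:
  start with 0x5F
  0x5F ⊕ 0x51 = 0x0E
  0x0E ⊕ 0x5C = 0x52
  0x52 ⊕ 0x74 = 0x26
  0x26 ⊕ 0xB6 = 0x90
  0x90 ⊕ 0x06 = 0x96

96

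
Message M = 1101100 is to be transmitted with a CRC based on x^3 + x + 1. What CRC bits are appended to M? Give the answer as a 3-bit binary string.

Append 3 zeros: 1101100000. Divide by 1011 (XOR where the leading bit is 1):
  pos 0: 1101 XOR 1011 = 0110
  pos 1: 1101 XOR 1011 = 0110
  pos 2: 1100 XOR 1011 = 0111
  pos 3: 1110 XOR 1011 = 0101
  pos 4: 1010 XOR 1011 = 0001
Remainder (last 3 bits) = 100. This is the CRC / FCS.

100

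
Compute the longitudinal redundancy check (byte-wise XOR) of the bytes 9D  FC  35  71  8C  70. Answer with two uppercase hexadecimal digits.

XOR the bytes together:
  start with 0x9D
  0x9D ⊕ 0xFC = 0x61
  0x61 ⊕ 0x35 = 0x54
  0x54 ⊕ 0x71 = 0x25
  0x25 ⊕ 0x8C = 0xA9
  0xA9 ⊕ 0x70 = 0xD9

D9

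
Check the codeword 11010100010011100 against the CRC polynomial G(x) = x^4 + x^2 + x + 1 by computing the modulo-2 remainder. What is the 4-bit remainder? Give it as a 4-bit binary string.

Modulo-2 division of 11010100010011100 by 10111:
  pos 0: 11010 XOR 10111 = 01101
  pos 1: 11011 XOR 10111 = 01100
  pos 2: 11000 XOR 10111 = 01111
  pos 3: 11110 XOR 10111 = 01001
  pos 4: 10010 XOR 10111 = 00101
  pos 6: 10110 XOR 10111 = 00001
  pos 10: 10111 XOR 10111 = 00000
Remainder = 0000 (zero — the frame passes the CRC check).

0000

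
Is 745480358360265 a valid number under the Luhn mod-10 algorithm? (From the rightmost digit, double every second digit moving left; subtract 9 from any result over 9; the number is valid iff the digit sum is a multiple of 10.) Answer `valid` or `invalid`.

From the right, keep odd positions and double even positions (subtract 9 from any doubled value over 9):
  doubled (positions 2,4,...): 3 0 6 1 0 8 8 → sum 26
  kept (positions 1,3,...): 5 2 6 8 3 8 5 7 → sum 44
Total = 70.
70 mod 10 = 0, so the number is valid.

valid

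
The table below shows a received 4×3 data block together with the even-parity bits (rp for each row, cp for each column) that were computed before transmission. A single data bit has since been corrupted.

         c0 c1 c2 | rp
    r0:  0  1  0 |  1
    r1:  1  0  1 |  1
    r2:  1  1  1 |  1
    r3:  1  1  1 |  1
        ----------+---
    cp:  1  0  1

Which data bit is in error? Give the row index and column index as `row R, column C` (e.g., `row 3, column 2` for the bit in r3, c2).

Recompute each row's even parity and compare to rp:
  r0: data parity 1, sent rp 1 → ok
  r1: data parity 0, sent rp 1 → mismatch
  r2: data parity 1, sent rp 1 → ok
  r3: data parity 1, sent rp 1 → ok
Recompute each column's even parity and compare to cp:
  c0: data parity 1, sent cp 1 → ok
  c1: data parity 1, sent cp 0 → mismatch
  c2: data parity 1, sent cp 1 → ok
Exactly one row (r1) and one column (c1) fail → the flipped bit is at their intersection.

row 1, column 1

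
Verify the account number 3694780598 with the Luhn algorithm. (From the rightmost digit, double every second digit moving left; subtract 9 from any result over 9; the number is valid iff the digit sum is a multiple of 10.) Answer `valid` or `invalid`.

From the right, keep odd positions and double even positions (subtract 9 from any doubled value over 9):
  doubled (positions 2,4,...): 9 0 5 9 6 → sum 29
  kept (positions 1,3,...): 8 5 8 4 6 → sum 31
Total = 60.
60 mod 10 = 0, so the number is valid.

valid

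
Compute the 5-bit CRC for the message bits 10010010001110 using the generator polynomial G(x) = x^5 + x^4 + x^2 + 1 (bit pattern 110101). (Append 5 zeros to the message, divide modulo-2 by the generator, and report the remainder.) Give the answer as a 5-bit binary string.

Append 5 zeros: 1001001000111000000. Divide by 110101 (XOR where the leading bit is 1):
  pos 0: 100100 XOR 110101 = 010001
  pos 1: 100011 XOR 110101 = 010110
  pos 2: 101100 XOR 110101 = 011001
  pos 3: 110010 XOR 110101 = 000111
  pos 6: 111011 XOR 110101 = 001110
  pos 8: 111010 XOR 110101 = 001111
  pos 10: 111100 XOR 110101 = 001001
  pos 12: 100100 XOR 110101 = 010001
  pos 13: 100010 XOR 110101 = 010111
Remainder (last 5 bits) = 10111. This is the CRC / FCS.

10111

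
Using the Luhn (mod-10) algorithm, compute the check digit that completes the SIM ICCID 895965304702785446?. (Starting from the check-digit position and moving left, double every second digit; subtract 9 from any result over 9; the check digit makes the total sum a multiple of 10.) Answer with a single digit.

Partial digits right→left: 6 4 4 5 8 7 2 0 7 4 0 3 5 6 9 5 9 8
Double every second digit counting from the check-digit position (so the 1st, 3rd, 5th, ... of the partial from the right).
  doubled (with −9 where >9): 3 8 7 4 5 0 1 9 9 → sum 46
  kept as-is: 4 5 7 0 4 3 6 5 8 → sum 42
Total = 46 + 42 = 88.
Check digit = (10 − (88 mod 10)) mod 10 = 2.

2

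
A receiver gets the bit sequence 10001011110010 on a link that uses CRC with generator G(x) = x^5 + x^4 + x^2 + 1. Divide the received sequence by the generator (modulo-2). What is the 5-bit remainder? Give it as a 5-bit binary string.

Modulo-2 division of 10001011110010 by 110101:
  pos 0: 100010 XOR 110101 = 010111
  pos 1: 101111 XOR 110101 = 011010
  pos 2: 110101 XOR 110101 = 000000
  pos 8: 110010 XOR 110101 = 000111
Remainder = 00111 (nonzero — an error is detected).

00111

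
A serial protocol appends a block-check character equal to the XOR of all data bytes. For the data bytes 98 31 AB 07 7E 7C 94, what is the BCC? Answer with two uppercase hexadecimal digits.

XOR the bytes together:
  start with 0x98
  0x98 ⊕ 0x31 = 0xA9
  0xA9 ⊕ 0xAB = 0x02
  0x02 ⊕ 0x07 = 0x05
  0x05 ⊕ 0x7E = 0x7B
  0x7B ⊕ 0x7C = 0x07
  0x07 ⊕ 0x94 = 0x93

93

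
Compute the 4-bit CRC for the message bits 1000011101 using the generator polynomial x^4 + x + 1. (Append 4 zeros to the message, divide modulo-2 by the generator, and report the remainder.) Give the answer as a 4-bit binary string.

Append 4 zeros: 10000111010000. Divide by 10011 (XOR where the leading bit is 1):
  pos 0: 10000 XOR 10011 = 00011
  pos 3: 11111 XOR 10011 = 01100
  pos 4: 11000 XOR 10011 = 01011
  pos 5: 10111 XOR 10011 = 00100
  pos 7: 10000 XOR 10011 = 00011
Remainder (last 4 bits) = 1100. This is the CRC / FCS.

1100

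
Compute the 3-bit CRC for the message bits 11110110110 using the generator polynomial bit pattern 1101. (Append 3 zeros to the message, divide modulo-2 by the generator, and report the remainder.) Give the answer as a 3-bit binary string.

Append 3 zeros: 11110110110000. Divide by 1101 (XOR where the leading bit is 1):
  pos 0: 1111 XOR 1101 = 0010
  pos 2: 1001 XOR 1101 = 0100
  pos 3: 1001 XOR 1101 = 0100
  pos 4: 1000 XOR 1101 = 0101
  pos 5: 1011 XOR 1101 = 0110
  pos 6: 1101 XOR 1101 = 0000
Remainder (last 3 bits) = 000. This is the CRC / FCS.

000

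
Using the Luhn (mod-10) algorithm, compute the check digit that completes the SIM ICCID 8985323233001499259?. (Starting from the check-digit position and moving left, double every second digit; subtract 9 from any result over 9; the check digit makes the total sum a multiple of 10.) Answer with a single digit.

Partial digits right→left: 9 5 2 9 9 4 1 0 0 3 3 2 3 2 3 5 8 9 8
Double every second digit counting from the check-digit position (so the 1st, 3rd, 5th, ... of the partial from the right).
  doubled (with −9 where >9): 9 4 9 2 0 6 6 6 7 7 → sum 56
  kept as-is: 5 9 4 0 3 2 2 5 9 → sum 39
Total = 56 + 39 = 95.
Check digit = (10 − (95 mod 10)) mod 10 = 5.

5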